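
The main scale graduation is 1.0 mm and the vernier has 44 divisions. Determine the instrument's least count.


LC = MSD / n_div
= 1.0 / 44
= 0.0227

0.0227


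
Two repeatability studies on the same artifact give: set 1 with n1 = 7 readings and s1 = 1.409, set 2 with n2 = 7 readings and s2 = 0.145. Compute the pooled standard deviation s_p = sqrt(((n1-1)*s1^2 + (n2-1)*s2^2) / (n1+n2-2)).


s_p = sqrt(((n1-1)*s1^2 + (n2-1)*s2^2) / (n1+n2-2))
numerator = (7-1)*1.409^2 + (7-1)*0.145^2 = 11.911686 + 0.12615 = 12.037836
denominator = 7 + 7 - 2 = 12
s_p^2 = 12.037836 / 12 = 1.003153
s_p = sqrt(1.003153) = 1.0016

1.0016


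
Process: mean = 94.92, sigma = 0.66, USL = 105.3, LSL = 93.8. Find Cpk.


Cpu = (USL - mean) / (3*sigma) = (105.3 - 94.92) / (3*0.66) = 5.2424
Cpl = (mean - LSL) / (3*sigma) = (94.92 - 93.8) / (3*0.66) = 0.5657
Cpk = min(Cpu, Cpl) = 0.5657

0.5657


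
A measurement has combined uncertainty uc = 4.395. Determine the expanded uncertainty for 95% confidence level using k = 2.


U = k * uc
U = 2 * 4.395
U = 8.7900

8.7900


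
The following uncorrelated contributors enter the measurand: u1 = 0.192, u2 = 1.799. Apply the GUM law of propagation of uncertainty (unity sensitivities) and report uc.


uc = sqrt(0.192^2 + 1.799^2)
uc = sqrt(3.273265)
uc = 1.8092

1.8092


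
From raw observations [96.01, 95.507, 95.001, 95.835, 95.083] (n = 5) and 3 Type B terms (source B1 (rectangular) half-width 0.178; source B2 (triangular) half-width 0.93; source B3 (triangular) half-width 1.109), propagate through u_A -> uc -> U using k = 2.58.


mean = (96.01 + 95.507 + 95.001 + 95.835 + 95.083) / 5 = 95.4872
s = sqrt(sum((x - mean)^2)/(n-1)) = 0.44565816
u_A = s / sqrt(n) = 0.44565816 / sqrt(5) = 0.19930439
u_B1 = 0.178 / sqrt(3) = 0.10276835
u_B2 = 0.93 / sqrt(6) = 0.37967091
u_B3 = 1.109 / sqrt(6) = 0.45274735
uc = sqrt(0.19930439^2 + 0.10276835^2 + 0.37967091^2 + 0.45274735^2) = 0.63199188
U = k * uc = 2.58 * 0.63199188
U = 1.6305

1.6305


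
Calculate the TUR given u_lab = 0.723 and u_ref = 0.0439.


TUR = u_lab / u_ref
= 0.723 / 0.0439
= 16.4692

16.4692


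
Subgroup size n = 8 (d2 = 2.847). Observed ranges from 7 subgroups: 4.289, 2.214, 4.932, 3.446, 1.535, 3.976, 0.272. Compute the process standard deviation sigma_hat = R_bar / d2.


R_bar = (4.289 + 2.214 + 4.932 + 3.446 + 1.535 + 3.976 + 0.272) / 7
R_bar = 20.664 / 7 = 2.952
sigma_hat = R_bar / d2 = 2.952 / 2.847 = 1.0369

1.0369


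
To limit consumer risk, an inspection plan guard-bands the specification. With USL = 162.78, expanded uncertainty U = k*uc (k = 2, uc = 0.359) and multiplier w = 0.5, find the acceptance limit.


U = k * uc = 2 * 0.359 = 0.718
guard band g = w * U = 0.5 * 0.718 = 0.359
AL = USL - g = 162.78 - 0.359
AL = 162.4210

162.4210


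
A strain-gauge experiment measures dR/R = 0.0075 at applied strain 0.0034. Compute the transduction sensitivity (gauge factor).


GF = (dR/R) / epsilon
= 0.0075 / 0.0034
= 2.2059

2.2059


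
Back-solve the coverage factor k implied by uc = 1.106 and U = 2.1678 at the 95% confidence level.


k = U / uc
k = 2.1678 / 1.106
k = 1.96

1.96


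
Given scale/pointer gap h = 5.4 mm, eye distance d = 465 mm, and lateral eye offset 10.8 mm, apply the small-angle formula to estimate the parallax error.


error = h * offset / d
= 5.4 * 10.8 / 465
= 0.1254

0.1254


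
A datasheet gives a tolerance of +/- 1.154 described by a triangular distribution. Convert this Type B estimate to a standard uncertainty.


u_B = half_width / sqrt(6)
u_B = 1.154 / 2.4494897
u_B = 0.4711

0.4711


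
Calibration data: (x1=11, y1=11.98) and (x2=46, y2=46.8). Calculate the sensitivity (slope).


slope = (y2 - y1) / (x2 - x1)
= (46.8 - 11.98) / (46 - 11)
= 34.8200 / 35
= 0.9949

0.9949


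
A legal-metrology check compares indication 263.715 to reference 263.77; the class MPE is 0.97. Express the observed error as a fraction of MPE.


e = indication - reference = 263.715 - 263.77 = -0.0550
|e| = 0.0550
ratio = |e| / MPE = 0.0550 / 0.97
ratio = 0.0567

0.0567


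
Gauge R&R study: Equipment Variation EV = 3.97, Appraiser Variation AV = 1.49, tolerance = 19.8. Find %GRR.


GRR = sqrt(EV^2 + AV^2) = sqrt(3.97^2 + 1.49^2) = 4.2404009
%GRR = GRR / tol * 100 = 4.2404009 / 19.8 * 100
%GRR = 21.4162

21.4162


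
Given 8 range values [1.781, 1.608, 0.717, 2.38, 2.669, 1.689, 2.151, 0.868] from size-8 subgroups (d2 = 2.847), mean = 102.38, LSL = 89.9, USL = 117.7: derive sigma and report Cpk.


R_bar = (1.781 + 1.608 + 0.717 + 2.38 + 2.669 + 1.689 + 2.151 + 0.868) / 8 = 1.732875
sigma = R_bar / d2 = 1.732875 / 2.847 = 0.60866702
Cp = (USL - LSL)/(6*sigma) = (117.7 - 89.9)/(6*0.60866702) = 7.6123
Cpu = (117.7 - 102.38)/(3*0.60866702) = 8.3899
Cpl = (102.38 - 89.9)/(3*0.60866702) = 6.8346
Cpk = min(Cpu, Cpl) = 6.8346

6.8346


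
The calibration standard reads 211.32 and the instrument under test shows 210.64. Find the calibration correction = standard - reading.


Correction = standard - reading
= 211.32 - 210.64
= 0.6800

0.6800


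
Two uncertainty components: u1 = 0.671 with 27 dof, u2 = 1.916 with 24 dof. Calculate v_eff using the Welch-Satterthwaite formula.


uc = sqrt(u1^2 + u2^2) = sqrt(0.671^2 + 1.916^2) = 2.0300978
v_eff = uc^4 / (u1^4/v1 + u2^4/v2)
= 2.0300978^4 / (0.671^4/27 + 1.916^4/24)
= 16.98509 / 0.56903521
v_eff = 29.8489

29.8489


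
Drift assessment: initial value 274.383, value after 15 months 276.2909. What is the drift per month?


rate = (v2 - v1) / months
= (276.2909 - 274.383) / 15
= 1.9079 / 15
= 0.1272

0.1272


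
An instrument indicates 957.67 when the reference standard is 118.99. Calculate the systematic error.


Systematic error = measured - true
= 957.67 - 118.99
= 838.6800

838.6800


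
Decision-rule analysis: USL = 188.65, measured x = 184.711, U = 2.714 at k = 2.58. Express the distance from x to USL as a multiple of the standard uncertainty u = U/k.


u = U / k = 2.714 / 2.58 = 1.051938
margin = |USL - x| = |188.65 - 184.711| = 3.939
z = margin / u = 3.939 / 1.051938
z = 3.7445

3.7445


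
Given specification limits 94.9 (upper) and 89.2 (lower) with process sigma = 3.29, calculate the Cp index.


Cp = (USL - LSL) / (6 * sigma)
= (94.9 - 89.2) / (6 * 3.29)
= 5.7000 / 19.7400
= 0.2888

0.2888


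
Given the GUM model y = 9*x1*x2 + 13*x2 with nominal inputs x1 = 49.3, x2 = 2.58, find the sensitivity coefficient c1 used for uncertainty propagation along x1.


y = 9*x1*x2 + 13*x2
dy/dx1 = 9*x2
Evaluate at x2 = 2.58: c1 = 9 * 2.58
c1 = 23.2200

23.2200


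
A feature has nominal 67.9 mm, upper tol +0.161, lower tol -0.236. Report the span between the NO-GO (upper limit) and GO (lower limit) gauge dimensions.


GO = nominal - lower_tol (smallest hole = maximum material condition)
GO = 67.9 - 0.236 = 67.664
NO-GO = nominal + upper_tol (largest hole = least material condition)
NO-GO = 67.9 + 0.161 = 68.061
spread = NO-GO - GO = 68.061 - 67.664 = 0.3970

0.3970


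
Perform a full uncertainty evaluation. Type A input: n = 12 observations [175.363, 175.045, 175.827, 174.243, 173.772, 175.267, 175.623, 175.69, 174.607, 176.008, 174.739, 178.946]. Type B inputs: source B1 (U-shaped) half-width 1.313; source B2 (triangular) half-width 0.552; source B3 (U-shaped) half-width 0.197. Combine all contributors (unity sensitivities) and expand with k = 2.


mean = (175.363 + 175.045 + 175.827 + 174.243 + 173.772 + 175.267 + 175.623 + 175.69 + 174.607 + 176.008 + 174.739 + 178.946) / 12 = 175.4275
s = sqrt(sum((x - mean)^2)/(n-1)) = 1.2951219
u_A = s / sqrt(n) = 1.2951219 / sqrt(12) = 0.37386949
u_B1 = 1.313 / sqrt(2) = 0.9284312
u_B2 = 0.552 / sqrt(6) = 0.22535306
u_B3 = 0.197 / sqrt(2) = 0.13930004
uc = sqrt(0.37386949^2 + 0.9284312^2 + 0.22535306^2 + 0.13930004^2) = 1.0353509
U = k * uc = 2 * 1.0353509
U = 2.0707

2.0707


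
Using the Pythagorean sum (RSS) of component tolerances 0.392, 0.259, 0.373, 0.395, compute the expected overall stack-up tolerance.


RSS = sqrt(0.392^2 + 0.259^2 + 0.373^2 + 0.395^2)
= sqrt(0.515899)
= 0.7183

0.7183


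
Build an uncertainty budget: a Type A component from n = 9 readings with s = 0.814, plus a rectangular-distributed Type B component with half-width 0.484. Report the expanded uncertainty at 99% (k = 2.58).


u_A = s / sqrt(n) = 0.814 / sqrt(9) = 0.27133333
u_B = half_width / sqrt(3) = 0.484 / sqrt(3) = 0.27943753
uc = sqrt(u_A^2 + u_B^2) = sqrt(0.27133333^2 + 0.27943753^2) = 0.38949597
U = k * uc = 2.58 * 0.38949597
U = 1.0049

1.0049


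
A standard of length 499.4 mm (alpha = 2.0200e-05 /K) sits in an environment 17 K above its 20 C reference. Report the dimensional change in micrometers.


dL = L * alpha * dT
= 499.4 * 2.0200e-05 * 17
= 0.1714940 mm
dL_um = 0.1714940 * 1000 = 171.4940 um

171.4940


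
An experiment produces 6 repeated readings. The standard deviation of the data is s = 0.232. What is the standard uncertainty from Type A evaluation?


u_A = s / sqrt(n)
u_A = 0.232 / sqrt(6)
u_A = 0.232 / 2.4494897
u_A = 0.0947

0.0947


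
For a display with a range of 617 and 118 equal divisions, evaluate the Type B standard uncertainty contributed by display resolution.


resolution = range / divisions
resolution = 617 / 118 = 5.2288136
u_res = resolution / (2*sqrt(3))
u_res = 5.2288136 / 3.4641016
u_res = 1.5094

1.5094


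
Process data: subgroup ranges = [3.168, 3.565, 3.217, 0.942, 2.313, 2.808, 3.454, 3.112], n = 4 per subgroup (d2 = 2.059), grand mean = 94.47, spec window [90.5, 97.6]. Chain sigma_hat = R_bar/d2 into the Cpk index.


R_bar = (3.168 + 3.565 + 3.217 + 0.942 + 2.313 + 2.808 + 3.454 + 3.112) / 8 = 2.822375
sigma = R_bar / d2 = 2.822375 / 2.059 = 1.3707504
Cp = (USL - LSL)/(6*sigma) = (97.6 - 90.5)/(6*1.3707504) = 0.8633
Cpu = (97.6 - 94.47)/(3*1.3707504) = 0.7611
Cpl = (94.47 - 90.5)/(3*1.3707504) = 0.9654
Cpk = min(Cpu, Cpl) = 0.7611

0.7611


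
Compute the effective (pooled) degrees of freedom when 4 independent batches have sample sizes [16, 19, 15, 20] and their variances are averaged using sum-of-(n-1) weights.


nu = sum_i (n_i - 1)
nu = ((16 - 1) + (19 - 1) + (15 - 1) + (20 - 1))
nu = 15 + 18 + 14 + 19
nu = 66

66


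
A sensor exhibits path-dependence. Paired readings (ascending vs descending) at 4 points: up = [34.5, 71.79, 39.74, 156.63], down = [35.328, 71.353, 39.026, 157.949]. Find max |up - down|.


|34.5 - 35.328| = 0.8280
|71.79 - 71.353| = 0.4370
|39.74 - 39.026| = 0.7140
|156.63 - 157.949| = 1.3190
hysteresis = max(diffs) = 1.3190

1.3190


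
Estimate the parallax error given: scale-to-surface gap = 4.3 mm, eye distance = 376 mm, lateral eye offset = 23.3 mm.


error = h * offset / d
= 4.3 * 23.3 / 376
= 0.2665

0.2665


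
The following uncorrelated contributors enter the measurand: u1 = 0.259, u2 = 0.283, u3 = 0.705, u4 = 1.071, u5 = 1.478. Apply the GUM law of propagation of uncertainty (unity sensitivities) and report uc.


uc = sqrt(0.259^2 + 0.283^2 + 0.705^2 + 1.071^2 + 1.478^2)
uc = sqrt(3.97572)
uc = 1.9939

1.9939


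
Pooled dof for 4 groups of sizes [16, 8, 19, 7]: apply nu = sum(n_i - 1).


nu = sum_i (n_i - 1)
nu = ((16 - 1) + (8 - 1) + (19 - 1) + (7 - 1))
nu = 15 + 7 + 18 + 6
nu = 46

46


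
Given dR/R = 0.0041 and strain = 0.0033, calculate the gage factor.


GF = (dR/R) / epsilon
= 0.0041 / 0.0033
= 1.2424

1.2424


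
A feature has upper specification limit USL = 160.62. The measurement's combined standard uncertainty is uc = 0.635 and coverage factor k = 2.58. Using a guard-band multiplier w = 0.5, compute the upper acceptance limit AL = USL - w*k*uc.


U = k * uc = 2.58 * 0.635 = 1.6383
guard band g = w * U = 0.5 * 1.6383 = 0.81915
AL = USL - g = 160.62 - 0.81915
AL = 159.8008

159.8008


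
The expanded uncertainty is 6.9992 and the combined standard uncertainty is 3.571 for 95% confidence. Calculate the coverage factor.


k = U / uc
k = 6.9992 / 3.571
k = 1.96

1.96


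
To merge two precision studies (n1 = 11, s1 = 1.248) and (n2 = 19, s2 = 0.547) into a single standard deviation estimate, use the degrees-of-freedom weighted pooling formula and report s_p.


s_p = sqrt(((n1-1)*s1^2 + (n2-1)*s2^2) / (n1+n2-2))
numerator = (11-1)*1.248^2 + (19-1)*0.547^2 = 15.57504 + 5.385762 = 20.960802
denominator = 11 + 19 - 2 = 28
s_p^2 = 20.960802 / 28 = 0.74860007
s_p = sqrt(0.74860007) = 0.8652

0.8652


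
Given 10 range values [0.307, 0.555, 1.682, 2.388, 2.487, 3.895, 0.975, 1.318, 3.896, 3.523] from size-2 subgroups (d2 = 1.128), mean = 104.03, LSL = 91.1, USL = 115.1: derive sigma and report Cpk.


R_bar = (0.307 + 0.555 + 1.682 + 2.388 + 2.487 + 3.895 + 0.975 + 1.318 + 3.896 + 3.523) / 10 = 2.1026
sigma = R_bar / d2 = 2.1026 / 1.128 = 1.8640071
Cp = (USL - LSL)/(6*sigma) = (115.1 - 91.1)/(6*1.8640071) = 2.1459
Cpu = (115.1 - 104.03)/(3*1.8640071) = 1.9796
Cpl = (104.03 - 91.1)/(3*1.8640071) = 2.3122
Cpk = min(Cpu, Cpl) = 1.9796

1.9796


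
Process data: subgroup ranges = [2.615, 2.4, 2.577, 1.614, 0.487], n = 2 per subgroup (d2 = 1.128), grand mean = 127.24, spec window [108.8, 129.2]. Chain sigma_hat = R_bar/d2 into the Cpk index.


R_bar = (2.615 + 2.4 + 2.577 + 1.614 + 0.487) / 5 = 1.9386
sigma = R_bar / d2 = 1.9386 / 1.128 = 1.718617
Cp = (USL - LSL)/(6*sigma) = (129.2 - 108.8)/(6*1.718617) = 1.9783
Cpu = (129.2 - 127.24)/(3*1.718617) = 0.3802
Cpl = (127.24 - 108.8)/(3*1.718617) = 3.5765
Cpk = min(Cpu, Cpl) = 0.3802

0.3802


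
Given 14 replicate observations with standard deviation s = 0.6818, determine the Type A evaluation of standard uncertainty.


u_A = s / sqrt(n)
u_A = 0.6818 / sqrt(14)
u_A = 0.6818 / 3.7416574
u_A = 0.1822

0.1822


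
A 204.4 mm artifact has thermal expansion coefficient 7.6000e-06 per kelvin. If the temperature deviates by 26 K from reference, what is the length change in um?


dL = L * alpha * dT
= 204.4 * 7.6000e-06 * 26
= 0.0403894 mm
dL_um = 0.0403894 * 1000 = 40.3894 um

40.3894


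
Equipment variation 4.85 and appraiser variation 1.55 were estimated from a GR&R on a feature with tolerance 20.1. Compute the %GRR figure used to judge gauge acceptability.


GRR = sqrt(EV^2 + AV^2) = sqrt(4.85^2 + 1.55^2) = 5.0916598
%GRR = GRR / tol * 100 = 5.0916598 / 20.1 * 100
%GRR = 25.3316

25.3316


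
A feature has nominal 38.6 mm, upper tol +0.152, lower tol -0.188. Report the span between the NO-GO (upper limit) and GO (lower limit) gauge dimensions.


GO = nominal - lower_tol (smallest hole = maximum material condition)
GO = 38.6 - 0.188 = 38.412
NO-GO = nominal + upper_tol (largest hole = least material condition)
NO-GO = 38.6 + 0.152 = 38.752
spread = NO-GO - GO = 38.752 - 38.412 = 0.3400

0.3400


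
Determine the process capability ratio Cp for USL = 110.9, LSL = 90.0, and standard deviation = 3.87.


Cp = (USL - LSL) / (6 * sigma)
= (110.9 - 90.0) / (6 * 3.87)
= 20.9000 / 23.2200
= 0.9001

0.9001


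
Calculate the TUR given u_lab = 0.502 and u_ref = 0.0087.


TUR = u_lab / u_ref
= 0.502 / 0.0087
= 57.7011

57.7011


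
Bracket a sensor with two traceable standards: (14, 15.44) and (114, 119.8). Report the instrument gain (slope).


slope = (y2 - y1) / (x2 - x1)
= (119.8 - 15.44) / (114 - 14)
= 104.3600 / 100
= 1.0436

1.0436


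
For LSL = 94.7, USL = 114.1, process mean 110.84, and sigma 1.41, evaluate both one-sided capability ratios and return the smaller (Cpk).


Cpu = (USL - mean) / (3*sigma) = (114.1 - 110.84) / (3*1.41) = 0.7707
Cpl = (mean - LSL) / (3*sigma) = (110.84 - 94.7) / (3*1.41) = 3.8156
Cpk = min(Cpu, Cpl) = 0.7707

0.7707


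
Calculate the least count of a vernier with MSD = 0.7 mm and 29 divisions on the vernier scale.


LC = MSD / n_div
= 0.7 / 29
= 0.0241

0.0241


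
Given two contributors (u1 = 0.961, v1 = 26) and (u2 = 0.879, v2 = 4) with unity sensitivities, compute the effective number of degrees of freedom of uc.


uc = sqrt(u1^2 + u2^2) = sqrt(0.961^2 + 0.879^2) = 1.3023678
v_eff = uc^4 / (u1^4/v1 + u2^4/v2)
= 1.3023678^4 / (0.961^4/26 + 0.879^4/4)
= 2.8769651 / 0.18204703
v_eff = 15.8034

15.8034


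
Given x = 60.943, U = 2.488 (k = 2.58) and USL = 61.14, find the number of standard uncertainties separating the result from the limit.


u = U / k = 2.488 / 2.58 = 0.96434109
margin = |USL - x| = |61.14 - 60.943| = 0.197
z = margin / u = 0.197 / 0.96434109
z = 0.2043

0.2043


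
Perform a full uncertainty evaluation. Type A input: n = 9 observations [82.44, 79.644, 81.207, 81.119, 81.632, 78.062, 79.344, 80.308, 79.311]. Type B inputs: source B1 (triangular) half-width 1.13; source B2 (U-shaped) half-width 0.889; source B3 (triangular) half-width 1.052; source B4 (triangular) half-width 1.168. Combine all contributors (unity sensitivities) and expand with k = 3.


mean = (82.44 + 79.644 + 81.207 + 81.119 + 81.632 + 78.062 + 79.344 + 80.308 + 79.311) / 9 = 80.34077778
s = sqrt(sum((x - mean)^2)/(n-1)) = 1.376743
u_A = s / sqrt(n) = 1.376743 / sqrt(9) = 0.45891433
u_B1 = 1.13 / sqrt(6) = 0.46132057
u_B2 = 0.889 / sqrt(2) = 0.62861793
u_B3 = 1.052 / sqrt(6) = 0.4294772
u_B4 = 1.168 / sqrt(6) = 0.476834
uc = sqrt(0.45891433^2 + 0.46132057^2 + 0.62861793^2 + 0.4294772^2 + 0.476834^2) = 1.1092344
U = k * uc = 3 * 1.1092344
U = 3.3277

3.3277


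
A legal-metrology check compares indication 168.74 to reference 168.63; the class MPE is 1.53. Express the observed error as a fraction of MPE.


e = indication - reference = 168.74 - 168.63 = 0.1100
|e| = 0.1100
ratio = |e| / MPE = 0.1100 / 1.53
ratio = 0.0719

0.0719


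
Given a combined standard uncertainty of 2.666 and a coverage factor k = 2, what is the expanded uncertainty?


U = k * uc
U = 2 * 2.666
U = 5.3320

5.3320


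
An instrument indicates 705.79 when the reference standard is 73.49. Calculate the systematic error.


Systematic error = measured - true
= 705.79 - 73.49
= 632.3000

632.3000


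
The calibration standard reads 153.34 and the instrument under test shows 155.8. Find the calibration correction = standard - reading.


Correction = standard - reading
= 153.34 - 155.8
= -2.4600

-2.4600


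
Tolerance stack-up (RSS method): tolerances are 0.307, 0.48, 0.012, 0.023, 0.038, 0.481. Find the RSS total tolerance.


RSS = sqrt(0.307^2 + 0.48^2 + 0.012^2 + 0.023^2 + 0.038^2 + 0.481^2)
= sqrt(0.558127)
= 0.7471

0.7471


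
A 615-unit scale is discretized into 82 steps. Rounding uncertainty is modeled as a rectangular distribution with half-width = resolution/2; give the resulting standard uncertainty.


resolution = range / divisions
resolution = 615 / 82 = 7.5
u_res = resolution / (2*sqrt(3))
u_res = 7.5 / 3.4641016
u_res = 2.1651

2.1651


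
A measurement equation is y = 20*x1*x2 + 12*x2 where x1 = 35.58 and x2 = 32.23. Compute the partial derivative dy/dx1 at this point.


y = 20*x1*x2 + 12*x2
dy/dx1 = 20*x2
Evaluate at x2 = 32.23: c1 = 20 * 32.23
c1 = 644.6000

644.6000


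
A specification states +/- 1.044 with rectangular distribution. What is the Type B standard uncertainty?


u_B = half_width / sqrt(3)
u_B = 1.044 / 1.7320508
u_B = 0.6028

0.6028


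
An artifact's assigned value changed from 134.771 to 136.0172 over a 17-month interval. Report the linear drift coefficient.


rate = (v2 - v1) / months
= (136.0172 - 134.771) / 17
= 1.2462 / 17
= 0.0733

0.0733


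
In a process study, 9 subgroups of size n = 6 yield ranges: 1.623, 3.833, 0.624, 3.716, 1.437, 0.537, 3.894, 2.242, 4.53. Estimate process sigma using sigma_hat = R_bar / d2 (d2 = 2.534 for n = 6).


R_bar = (1.623 + 3.833 + 0.624 + 3.716 + 1.437 + 0.537 + 3.894 + 2.242 + 4.53) / 9
R_bar = 22.436 / 9 = 2.4928889
sigma_hat = R_bar / d2 = 2.4928889 / 2.534 = 0.9838

0.9838


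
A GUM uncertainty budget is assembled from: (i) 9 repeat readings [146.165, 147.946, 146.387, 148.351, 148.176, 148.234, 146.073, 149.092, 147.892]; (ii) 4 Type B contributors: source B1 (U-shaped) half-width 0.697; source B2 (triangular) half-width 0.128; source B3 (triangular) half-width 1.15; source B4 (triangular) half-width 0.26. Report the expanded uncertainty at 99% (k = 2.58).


mean = (146.165 + 147.946 + 146.387 + 148.351 + 148.176 + 148.234 + 146.073 + 149.092 + 147.892) / 9 = 147.5906667
s = sqrt(sum((x - mean)^2)/(n-1)) = 1.0948925
u_A = s / sqrt(n) = 1.0948925 / sqrt(9) = 0.36496417
u_B1 = 0.697 / sqrt(2) = 0.49285343
u_B2 = 0.128 / sqrt(6) = 0.052255781
u_B3 = 1.15 / sqrt(6) = 0.46948553
u_B4 = 0.26 / sqrt(6) = 0.10614456
uc = sqrt(0.36496417^2 + 0.49285343^2 + 0.052255781^2 + 0.46948553^2 + 0.10614456^2) = 0.78135609
U = k * uc = 2.58 * 0.78135609
U = 2.0159

2.0159


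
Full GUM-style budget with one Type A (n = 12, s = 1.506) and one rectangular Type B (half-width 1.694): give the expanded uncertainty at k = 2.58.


u_A = s / sqrt(n) = 1.506 / sqrt(12) = 0.43474475
u_B = half_width / sqrt(3) = 1.694 / sqrt(3) = 0.97803136
uc = sqrt(u_A^2 + u_B^2) = sqrt(0.43474475^2 + 0.97803136^2) = 1.0703029
U = k * uc = 2.58 * 1.0703029
U = 2.7614

2.7614


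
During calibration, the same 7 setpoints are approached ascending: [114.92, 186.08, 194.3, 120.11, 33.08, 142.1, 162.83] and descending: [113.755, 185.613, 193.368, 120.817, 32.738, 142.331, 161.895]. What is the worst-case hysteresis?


|114.92 - 113.755| = 1.1650
|186.08 - 185.613| = 0.4670
|194.3 - 193.368| = 0.9320
|120.11 - 120.817| = 0.7070
|33.08 - 32.738| = 0.3420
|142.1 - 142.331| = 0.2310
|162.83 - 161.895| = 0.9350
hysteresis = max(diffs) = 1.1650

1.1650


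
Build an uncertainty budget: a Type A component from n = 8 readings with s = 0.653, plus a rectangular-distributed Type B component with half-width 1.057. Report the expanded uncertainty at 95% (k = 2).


u_A = s / sqrt(n) = 0.653 / sqrt(8) = 0.23087036
u_B = half_width / sqrt(3) = 1.057 / sqrt(3) = 0.61025923
uc = sqrt(u_A^2 + u_B^2) = sqrt(0.23087036^2 + 0.61025923^2) = 0.65247027
U = k * uc = 2 * 0.65247027
U = 1.3049

1.3049


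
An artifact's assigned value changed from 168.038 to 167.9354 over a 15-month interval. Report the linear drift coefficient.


rate = (v2 - v1) / months
= (167.9354 - 168.038) / 15
= -0.1026 / 15
= -0.0068

-0.0068


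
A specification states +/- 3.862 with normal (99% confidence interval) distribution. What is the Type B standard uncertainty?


u_B = half_width / 2.576
u_B = 3.862 / 2.576
u_B = 1.4992

1.4992


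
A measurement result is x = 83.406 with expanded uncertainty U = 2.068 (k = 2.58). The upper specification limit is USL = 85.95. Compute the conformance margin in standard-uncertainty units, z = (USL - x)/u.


u = U / k = 2.068 / 2.58 = 0.80155039
margin = |USL - x| = |85.95 - 83.406| = 2.544
z = margin / u = 2.544 / 0.80155039
z = 3.1738

3.1738


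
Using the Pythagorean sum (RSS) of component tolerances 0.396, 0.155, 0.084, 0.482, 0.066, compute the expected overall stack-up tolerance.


RSS = sqrt(0.396^2 + 0.155^2 + 0.084^2 + 0.482^2 + 0.066^2)
= sqrt(0.424577)
= 0.6516

0.6516


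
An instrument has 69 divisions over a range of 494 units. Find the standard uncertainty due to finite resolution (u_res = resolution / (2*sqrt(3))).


resolution = range / divisions
resolution = 494 / 69 = 7.1594203
u_res = resolution / (2*sqrt(3))
u_res = 7.1594203 / 3.4641016
u_res = 2.0667

2.0667


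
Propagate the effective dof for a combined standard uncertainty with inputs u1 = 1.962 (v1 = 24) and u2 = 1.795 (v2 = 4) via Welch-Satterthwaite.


uc = sqrt(u1^2 + u2^2) = sqrt(1.962^2 + 1.795^2) = 2.6592234
v_eff = uc^4 / (u1^4/v1 + u2^4/v2)
= 2.6592234^4 / (1.962^4/24 + 1.795^4/4)
= 50.005675 / 3.2127871
v_eff = 15.5646

15.5646


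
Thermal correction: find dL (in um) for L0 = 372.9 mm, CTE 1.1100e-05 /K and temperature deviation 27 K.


dL = L * alpha * dT
= 372.9 * 1.1100e-05 * 27
= 0.1117581 mm
dL_um = 0.1117581 * 1000 = 111.7581 um

111.7581


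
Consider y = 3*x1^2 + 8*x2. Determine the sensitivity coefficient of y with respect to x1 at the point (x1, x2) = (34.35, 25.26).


y = 3*x1^2 + 8*x2
dy/dx1 = 2*3*x1
Evaluate at x1 = 34.35: c1 = 6 * 34.35
c1 = 206.1000

206.1000


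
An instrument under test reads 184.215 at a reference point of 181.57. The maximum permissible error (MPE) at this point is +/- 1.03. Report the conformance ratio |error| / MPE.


e = indication - reference = 184.215 - 181.57 = 2.6450
|e| = 2.6450
ratio = |e| / MPE = 2.6450 / 1.03
ratio = 2.5680

2.5680


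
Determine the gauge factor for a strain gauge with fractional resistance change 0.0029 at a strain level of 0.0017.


GF = (dR/R) / epsilon
= 0.0029 / 0.0017
= 1.7059

1.7059


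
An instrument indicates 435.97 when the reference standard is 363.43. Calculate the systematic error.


Systematic error = measured - true
= 435.97 - 363.43
= 72.5400

72.5400


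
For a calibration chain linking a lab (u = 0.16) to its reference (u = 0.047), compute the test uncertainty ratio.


TUR = u_lab / u_ref
= 0.16 / 0.047
= 3.4043

3.4043


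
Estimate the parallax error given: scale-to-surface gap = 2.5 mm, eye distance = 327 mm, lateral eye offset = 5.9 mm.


error = h * offset / d
= 2.5 * 5.9 / 327
= 0.0451

0.0451


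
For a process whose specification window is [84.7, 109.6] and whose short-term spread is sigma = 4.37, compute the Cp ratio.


Cp = (USL - LSL) / (6 * sigma)
= (109.6 - 84.7) / (6 * 4.37)
= 24.9000 / 26.2200
= 0.9497

0.9497


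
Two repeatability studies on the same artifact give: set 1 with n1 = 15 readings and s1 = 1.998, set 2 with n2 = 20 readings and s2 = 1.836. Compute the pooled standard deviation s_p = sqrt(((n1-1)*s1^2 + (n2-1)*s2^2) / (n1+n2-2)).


s_p = sqrt(((n1-1)*s1^2 + (n2-1)*s2^2) / (n1+n2-2))
numerator = (15-1)*1.998^2 + (20-1)*1.836^2 = 55.888056 + 64.047024 = 119.93508
denominator = 15 + 20 - 2 = 33
s_p^2 = 119.93508 / 33 = 3.6343964
s_p = sqrt(3.6343964) = 1.9064

1.9064


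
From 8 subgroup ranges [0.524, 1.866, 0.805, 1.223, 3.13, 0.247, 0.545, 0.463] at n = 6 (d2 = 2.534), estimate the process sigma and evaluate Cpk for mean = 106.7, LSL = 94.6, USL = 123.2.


R_bar = (0.524 + 1.866 + 0.805 + 1.223 + 3.13 + 0.247 + 0.545 + 0.463) / 8 = 1.100375
sigma = R_bar / d2 = 1.100375 / 2.534 = 0.43424428
Cp = (USL - LSL)/(6*sigma) = (123.2 - 94.6)/(6*0.43424428) = 10.9769
Cpu = (123.2 - 106.7)/(3*0.43424428) = 12.6657
Cpl = (106.7 - 94.6)/(3*0.43424428) = 9.2882
Cpk = min(Cpu, Cpl) = 9.2882

9.2882


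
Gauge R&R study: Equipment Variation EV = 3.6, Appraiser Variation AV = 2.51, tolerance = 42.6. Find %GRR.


GRR = sqrt(EV^2 + AV^2) = sqrt(3.6^2 + 2.51^2) = 4.388633
%GRR = GRR / tol * 100 = 4.388633 / 42.6 * 100
%GRR = 10.3020

10.3020


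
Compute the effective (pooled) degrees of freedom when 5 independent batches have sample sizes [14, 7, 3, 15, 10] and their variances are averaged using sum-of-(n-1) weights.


nu = sum_i (n_i - 1)
nu = ((14 - 1) + (7 - 1) + (3 - 1) + (15 - 1) + (10 - 1))
nu = 13 + 6 + 2 + 14 + 9
nu = 44

44


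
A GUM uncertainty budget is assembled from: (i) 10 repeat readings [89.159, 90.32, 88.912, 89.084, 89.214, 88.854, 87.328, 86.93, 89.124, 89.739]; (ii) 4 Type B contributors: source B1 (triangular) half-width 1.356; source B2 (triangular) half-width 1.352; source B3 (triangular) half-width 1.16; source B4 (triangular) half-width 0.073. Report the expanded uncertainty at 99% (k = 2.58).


mean = (89.159 + 90.32 + 88.912 + 89.084 + 89.214 + 88.854 + 87.328 + 86.93 + 89.124 + 89.739) / 10 = 88.8664
s = sqrt(sum((x - mean)^2)/(n-1)) = 1.0172449
u_A = s / sqrt(n) = 1.0172449 / sqrt(10) = 0.32168108
u_B1 = 1.356 / sqrt(6) = 0.55358468
u_B2 = 1.352 / sqrt(6) = 0.55195169
u_B3 = 1.16 / sqrt(6) = 0.47356802
u_B4 = 0.073 / sqrt(6) = 0.029802125
uc = sqrt(0.32168108^2 + 0.55358468^2 + 0.55195169^2 + 0.47356802^2 + 0.029802125^2) = 0.96940199
U = k * uc = 2.58 * 0.96940199
U = 2.5011

2.5011


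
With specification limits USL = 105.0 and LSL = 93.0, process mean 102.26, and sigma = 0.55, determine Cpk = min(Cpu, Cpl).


Cpu = (USL - mean) / (3*sigma) = (105.0 - 102.26) / (3*0.55) = 1.6606
Cpl = (mean - LSL) / (3*sigma) = (102.26 - 93.0) / (3*0.55) = 5.6121
Cpk = min(Cpu, Cpl) = 1.6606

1.6606


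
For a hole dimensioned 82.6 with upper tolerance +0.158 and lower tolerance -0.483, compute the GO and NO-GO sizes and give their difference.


GO = nominal - lower_tol (smallest hole = maximum material condition)
GO = 82.6 - 0.483 = 82.117
NO-GO = nominal + upper_tol (largest hole = least material condition)
NO-GO = 82.6 + 0.158 = 82.758
spread = NO-GO - GO = 82.758 - 82.117 = 0.6410

0.6410


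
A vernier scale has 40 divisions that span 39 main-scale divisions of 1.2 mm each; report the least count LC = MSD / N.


LC = MSD / n_div
= 1.2 / 40
= 0.0300

0.0300


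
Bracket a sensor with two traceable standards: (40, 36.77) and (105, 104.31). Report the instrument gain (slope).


slope = (y2 - y1) / (x2 - x1)
= (104.31 - 36.77) / (105 - 40)
= 67.5400 / 65
= 1.0391

1.0391


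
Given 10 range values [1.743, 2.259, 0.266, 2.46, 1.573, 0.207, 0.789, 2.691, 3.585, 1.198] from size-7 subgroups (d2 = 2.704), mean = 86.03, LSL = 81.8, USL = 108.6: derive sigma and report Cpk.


R_bar = (1.743 + 2.259 + 0.266 + 2.46 + 1.573 + 0.207 + 0.789 + 2.691 + 3.585 + 1.198) / 10 = 1.6771
sigma = R_bar / d2 = 1.6771 / 2.704 = 0.62022929
Cp = (USL - LSL)/(6*sigma) = (108.6 - 81.8)/(6*0.62022929) = 7.2016
Cpu = (108.6 - 86.03)/(3*0.62022929) = 12.1299
Cpl = (86.03 - 81.8)/(3*0.62022929) = 2.2734
Cpk = min(Cpu, Cpl) = 2.2734

2.2734


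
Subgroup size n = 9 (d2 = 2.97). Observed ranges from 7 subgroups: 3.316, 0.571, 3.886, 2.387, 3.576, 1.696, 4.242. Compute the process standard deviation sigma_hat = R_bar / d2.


R_bar = (3.316 + 0.571 + 3.886 + 2.387 + 3.576 + 1.696 + 4.242) / 7
R_bar = 19.674 / 7 = 2.8105714
sigma_hat = R_bar / d2 = 2.8105714 / 2.97 = 0.9463

0.9463


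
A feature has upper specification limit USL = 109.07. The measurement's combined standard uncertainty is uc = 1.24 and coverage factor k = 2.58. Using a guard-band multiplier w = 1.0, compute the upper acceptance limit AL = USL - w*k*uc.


U = k * uc = 2.58 * 1.24 = 3.1992
guard band g = w * U = 1.0 * 3.1992 = 3.1992
AL = USL - g = 109.07 - 3.1992
AL = 105.8708

105.8708


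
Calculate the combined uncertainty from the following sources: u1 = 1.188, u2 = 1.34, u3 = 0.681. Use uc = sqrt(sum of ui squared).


uc = sqrt(1.188^2 + 1.34^2 + 0.681^2)
uc = sqrt(3.670705)
uc = 1.9159

1.9159


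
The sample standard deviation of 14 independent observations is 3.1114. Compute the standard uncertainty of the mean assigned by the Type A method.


u_A = s / sqrt(n)
u_A = 3.1114 / sqrt(14)
u_A = 3.1114 / 3.7416574
u_A = 0.8316

0.8316


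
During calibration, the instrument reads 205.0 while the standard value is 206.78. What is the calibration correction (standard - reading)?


Correction = standard - reading
= 206.78 - 205.0
= 1.7800

1.7800


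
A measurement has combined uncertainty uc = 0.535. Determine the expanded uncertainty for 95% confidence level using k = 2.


U = k * uc
U = 2 * 0.535
U = 1.0700

1.0700


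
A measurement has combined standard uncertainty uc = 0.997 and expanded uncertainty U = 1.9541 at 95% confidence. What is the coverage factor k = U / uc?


k = U / uc
k = 1.9541 / 0.997
k = 1.96

1.96


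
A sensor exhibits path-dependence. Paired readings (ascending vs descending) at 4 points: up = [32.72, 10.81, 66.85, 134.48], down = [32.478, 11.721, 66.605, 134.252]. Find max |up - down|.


|32.72 - 32.478| = 0.2420
|10.81 - 11.721| = 0.9110
|66.85 - 66.605| = 0.2450
|134.48 - 134.252| = 0.2280
hysteresis = max(diffs) = 0.9110

0.9110


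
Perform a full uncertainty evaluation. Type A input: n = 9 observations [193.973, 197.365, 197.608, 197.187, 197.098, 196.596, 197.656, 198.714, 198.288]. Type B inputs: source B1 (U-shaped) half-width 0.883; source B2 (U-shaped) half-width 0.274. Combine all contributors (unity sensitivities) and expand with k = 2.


mean = (193.973 + 197.365 + 197.608 + 197.187 + 197.098 + 196.596 + 197.656 + 198.714 + 198.288) / 9 = 197.165
s = sqrt(sum((x - mean)^2)/(n-1)) = 1.3534889
u_A = s / sqrt(n) = 1.3534889 / sqrt(9) = 0.45116297
u_B1 = 0.883 / sqrt(2) = 0.62437529
u_B2 = 0.274 / sqrt(2) = 0.19374726
uc = sqrt(0.45116297^2 + 0.62437529^2 + 0.19374726^2) = 0.79431136
U = k * uc = 2 * 0.79431136
U = 1.5886

1.5886


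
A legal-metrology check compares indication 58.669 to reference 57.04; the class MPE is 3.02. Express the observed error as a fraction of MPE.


e = indication - reference = 58.669 - 57.04 = 1.6290
|e| = 1.6290
ratio = |e| / MPE = 1.6290 / 3.02
ratio = 0.5394

0.5394


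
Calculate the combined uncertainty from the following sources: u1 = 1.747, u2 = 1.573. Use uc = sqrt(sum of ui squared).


uc = sqrt(1.747^2 + 1.573^2)
uc = sqrt(5.526338)
uc = 2.3508

2.3508


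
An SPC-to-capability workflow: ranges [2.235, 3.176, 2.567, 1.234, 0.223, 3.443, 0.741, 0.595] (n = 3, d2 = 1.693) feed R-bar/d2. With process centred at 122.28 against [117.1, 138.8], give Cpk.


R_bar = (2.235 + 3.176 + 2.567 + 1.234 + 0.223 + 3.443 + 0.741 + 0.595) / 8 = 1.77675
sigma = R_bar / d2 = 1.77675 / 1.693 = 1.0494684
Cp = (USL - LSL)/(6*sigma) = (138.8 - 117.1)/(6*1.0494684) = 3.4462
Cpu = (138.8 - 122.28)/(3*1.0494684) = 5.2471
Cpl = (122.28 - 117.1)/(3*1.0494684) = 1.6453
Cpk = min(Cpu, Cpl) = 1.6453

1.6453


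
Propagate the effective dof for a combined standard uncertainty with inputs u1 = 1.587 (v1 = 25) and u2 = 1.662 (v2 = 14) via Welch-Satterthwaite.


uc = sqrt(u1^2 + u2^2) = sqrt(1.587^2 + 1.662^2) = 2.298002
v_eff = uc^4 / (u1^4/v1 + u2^4/v2)
= 2.298002^4 / (1.587^4/25 + 1.662^4/14)
= 27.886988 / 0.79872701
v_eff = 34.9143

34.9143


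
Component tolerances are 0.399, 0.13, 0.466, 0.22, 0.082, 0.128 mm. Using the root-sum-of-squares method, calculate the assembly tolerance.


RSS = sqrt(0.399^2 + 0.13^2 + 0.466^2 + 0.22^2 + 0.082^2 + 0.128^2)
= sqrt(0.464765)
= 0.6817

0.6817


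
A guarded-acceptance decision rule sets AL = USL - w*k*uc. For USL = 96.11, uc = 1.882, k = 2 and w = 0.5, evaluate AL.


U = k * uc = 2 * 1.882 = 3.764
guard band g = w * U = 0.5 * 3.764 = 1.882
AL = USL - g = 96.11 - 1.882
AL = 94.2280

94.2280


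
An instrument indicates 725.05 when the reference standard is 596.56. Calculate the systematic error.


Systematic error = measured - true
= 725.05 - 596.56
= 128.4900

128.4900


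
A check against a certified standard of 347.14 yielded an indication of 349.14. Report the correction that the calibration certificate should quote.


Correction = standard - reading
= 347.14 - 349.14
= -2.0000

-2.0000


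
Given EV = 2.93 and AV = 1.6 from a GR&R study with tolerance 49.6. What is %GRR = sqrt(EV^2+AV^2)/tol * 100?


GRR = sqrt(EV^2 + AV^2) = sqrt(2.93^2 + 1.6^2) = 3.3383978
%GRR = GRR / tol * 100 = 3.3383978 / 49.6 * 100
%GRR = 6.7306

6.7306


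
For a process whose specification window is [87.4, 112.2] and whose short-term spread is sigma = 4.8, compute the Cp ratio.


Cp = (USL - LSL) / (6 * sigma)
= (112.2 - 87.4) / (6 * 4.8)
= 24.8000 / 28.8000
= 0.8611

0.8611


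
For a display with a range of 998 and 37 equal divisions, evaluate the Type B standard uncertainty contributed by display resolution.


resolution = range / divisions
resolution = 998 / 37 = 26.972973
u_res = resolution / (2*sqrt(3))
u_res = 26.972973 / 3.4641016
u_res = 7.7864

7.7864


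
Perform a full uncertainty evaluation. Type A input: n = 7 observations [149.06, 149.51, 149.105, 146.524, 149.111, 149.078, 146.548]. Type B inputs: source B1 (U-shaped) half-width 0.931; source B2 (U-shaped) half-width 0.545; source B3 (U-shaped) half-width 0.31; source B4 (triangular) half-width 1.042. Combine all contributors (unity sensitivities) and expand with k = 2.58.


mean = (149.06 + 149.51 + 149.105 + 146.524 + 149.111 + 149.078 + 146.548) / 7 = 148.4194286
s = sqrt(sum((x - mean)^2)/(n-1)) = 1.2959274
u_A = s / sqrt(n) = 1.2959274 / sqrt(7) = 0.48981452
u_B1 = 0.931 / sqrt(2) = 0.65831641
u_B2 = 0.545 / sqrt(2) = 0.3853732
u_B3 = 0.31 / sqrt(2) = 0.2192031
u_B4 = 1.042 / sqrt(6) = 0.42539472
uc = sqrt(0.48981452^2 + 0.65831641^2 + 0.3853732^2 + 0.2192031^2 + 0.42539472^2) = 1.0250961
U = k * uc = 2.58 * 1.0250961
U = 2.6447

2.6447


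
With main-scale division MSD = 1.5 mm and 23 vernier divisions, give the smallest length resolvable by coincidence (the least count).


LC = MSD / n_div
= 1.5 / 23
= 0.0652

0.0652


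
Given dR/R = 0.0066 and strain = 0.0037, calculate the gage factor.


GF = (dR/R) / epsilon
= 0.0066 / 0.0037
= 1.7838

1.7838


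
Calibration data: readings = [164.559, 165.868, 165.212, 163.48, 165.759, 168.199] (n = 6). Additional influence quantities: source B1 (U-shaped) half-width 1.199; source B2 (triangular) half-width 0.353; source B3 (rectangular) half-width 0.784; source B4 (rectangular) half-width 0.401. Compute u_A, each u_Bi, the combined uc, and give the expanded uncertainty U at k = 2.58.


mean = (164.559 + 165.868 + 165.212 + 163.48 + 165.759 + 168.199) / 6 = 165.5128333
s = sqrt(sum((x - mean)^2)/(n-1)) = 1.5833473
u_A = s / sqrt(n) = 1.5833473 / sqrt(6) = 0.64639883
u_B1 = 1.199 / sqrt(2) = 0.84782103
u_B2 = 0.353 / sqrt(6) = 0.14411165
u_B3 = 0.784 / sqrt(3) = 0.45264261
u_B4 = 0.401 / sqrt(3) = 0.23151746
uc = sqrt(0.64639883^2 + 0.84782103^2 + 0.14411165^2 + 0.45264261^2 + 0.23151746^2) = 1.18991
U = k * uc = 2.58 * 1.18991
U = 3.0700

3.0700


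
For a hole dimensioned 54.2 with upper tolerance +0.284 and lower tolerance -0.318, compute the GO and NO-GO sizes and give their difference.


GO = nominal - lower_tol (smallest hole = maximum material condition)
GO = 54.2 - 0.318 = 53.882
NO-GO = nominal + upper_tol (largest hole = least material condition)
NO-GO = 54.2 + 0.284 = 54.484
spread = NO-GO - GO = 54.484 - 53.882 = 0.6020

0.6020


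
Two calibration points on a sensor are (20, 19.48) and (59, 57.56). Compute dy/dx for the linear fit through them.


slope = (y2 - y1) / (x2 - x1)
= (57.56 - 19.48) / (59 - 20)
= 38.0800 / 39
= 0.9764

0.9764


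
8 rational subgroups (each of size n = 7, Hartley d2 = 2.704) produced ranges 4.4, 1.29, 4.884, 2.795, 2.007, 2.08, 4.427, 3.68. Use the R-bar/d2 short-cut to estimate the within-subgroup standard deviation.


R_bar = (4.4 + 1.29 + 4.884 + 2.795 + 2.007 + 2.08 + 4.427 + 3.68) / 8
R_bar = 25.563 / 8 = 3.195375
sigma_hat = R_bar / d2 = 3.195375 / 2.704 = 1.1817

1.1817


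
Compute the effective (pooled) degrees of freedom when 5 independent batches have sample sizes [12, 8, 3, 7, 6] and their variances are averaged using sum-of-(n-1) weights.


nu = sum_i (n_i - 1)
nu = ((12 - 1) + (8 - 1) + (3 - 1) + (7 - 1) + (6 - 1))
nu = 11 + 7 + 2 + 6 + 5
nu = 31

31


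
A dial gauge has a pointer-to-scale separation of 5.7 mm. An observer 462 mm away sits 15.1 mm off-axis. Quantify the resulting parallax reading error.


error = h * offset / d
= 5.7 * 15.1 / 462
= 0.1863

0.1863


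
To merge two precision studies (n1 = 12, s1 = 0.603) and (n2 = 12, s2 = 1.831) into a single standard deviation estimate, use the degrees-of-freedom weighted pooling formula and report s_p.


s_p = sqrt(((n1-1)*s1^2 + (n2-1)*s2^2) / (n1+n2-2))
numerator = (12-1)*0.603^2 + (12-1)*1.831^2 = 3.999699 + 36.878171 = 40.87787
denominator = 12 + 12 - 2 = 22
s_p^2 = 40.87787 / 22 = 1.858085
s_p = sqrt(1.858085) = 1.3631

1.3631


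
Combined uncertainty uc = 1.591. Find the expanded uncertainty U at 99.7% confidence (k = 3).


U = k * uc
U = 3 * 1.591
U = 4.7730

4.7730


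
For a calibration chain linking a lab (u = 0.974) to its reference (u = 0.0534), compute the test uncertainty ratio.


TUR = u_lab / u_ref
= 0.974 / 0.0534
= 18.2397

18.2397


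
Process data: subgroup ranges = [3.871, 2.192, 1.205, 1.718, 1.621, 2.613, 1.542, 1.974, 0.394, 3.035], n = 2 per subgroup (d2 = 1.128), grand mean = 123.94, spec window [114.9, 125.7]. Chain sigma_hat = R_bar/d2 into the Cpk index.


R_bar = (3.871 + 2.192 + 1.205 + 1.718 + 1.621 + 2.613 + 1.542 + 1.974 + 0.394 + 3.035) / 10 = 2.0165
sigma = R_bar / d2 = 2.0165 / 1.128 = 1.7876773
Cp = (USL - LSL)/(6*sigma) = (125.7 - 114.9)/(6*1.7876773) = 1.0069
Cpu = (125.7 - 123.94)/(3*1.7876773) = 0.3282
Cpl = (123.94 - 114.9)/(3*1.7876773) = 1.6856
Cpk = min(Cpu, Cpl) = 0.3282

0.3282
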